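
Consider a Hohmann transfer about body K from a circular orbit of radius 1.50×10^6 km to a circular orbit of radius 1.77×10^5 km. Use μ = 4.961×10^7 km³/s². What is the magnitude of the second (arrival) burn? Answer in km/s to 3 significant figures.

Semi-major axis of the transfer orbit: a_t = (1.500×10^6 + 1.770×10^5)/2 = 8.385×10^5 km.
On the circular orbit at r = 1.770×10^5 km, v_c = √(μ/r) = 16.74 km/s.
Transfer-orbit speed at the same r (vis-viva, a = a_t): v_t = √[μ(2/r − 1/a_t)] = 22.39 km/s.
Δv₂ = |v_t − v_c| = |22.39 − 16.74| = 5.650 km/s.

Δv₂ = 5.65 km/s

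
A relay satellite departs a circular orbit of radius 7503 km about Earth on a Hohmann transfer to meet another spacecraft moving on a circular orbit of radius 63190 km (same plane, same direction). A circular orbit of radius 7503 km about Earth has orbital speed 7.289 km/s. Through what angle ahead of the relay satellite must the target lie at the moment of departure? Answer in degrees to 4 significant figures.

From the circular-orbit relation v² = μ/r at r = 7503 km: μ = v²r = (7.289)² × 7503 = 3.98631×10^5 km³/s².
Semi-major axis of the transfer orbit: a_t = (7503 + 63190)/2 = 35346.5 km.
The half-period of the transfer ellipse is t = π√(a_t³/μ) = 33066 s.
Target angular speed ω₂ = √(μ/r₂³) = 3.9748×10^-5 rad/s.
Angle swept by the target during transfer: ω₂·t = 1.3143 rad = 75.30°.
Arrival is 180° from departure on the ellipse, so φ = 180° − 75.30° = 104.7°.

φ = 104.7°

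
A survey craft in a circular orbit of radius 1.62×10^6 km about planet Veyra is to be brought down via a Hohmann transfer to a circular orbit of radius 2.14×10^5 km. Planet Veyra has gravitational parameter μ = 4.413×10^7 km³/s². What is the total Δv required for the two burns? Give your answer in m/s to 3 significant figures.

Δv = 7420 m/s

The Hohmann ellipse has a_t = (r₁ + r₂)/2 = 9.170×10^5 km.
Circular speed at r₁: v₁ = √(μ/r₁) = √(4.413×10^7/1.620×10^6) = 5.219 km/s.
On the transfer ellipse at r₁, v² = μ(2/r − 1/a) gives v_a = √[μ(2/r₁ − 1/a_t)] = 2.521 km/s.
First burn Δv₁ = |v_a − v₁| = 2.698 km/s.
Circular speed at r₂: v₂ = √(μ/r₂) = 14.360 km/s.
Transfer-orbit speed at r₂: v_p = √[μ(2/r₂ − 1/a_t)] = 19.087 km/s.
Second burn Δv₂ = |v₂ − v_p| = 4.727 km/s.
Total Δv = Δv₁ + Δv₂ = 7.425 km/s.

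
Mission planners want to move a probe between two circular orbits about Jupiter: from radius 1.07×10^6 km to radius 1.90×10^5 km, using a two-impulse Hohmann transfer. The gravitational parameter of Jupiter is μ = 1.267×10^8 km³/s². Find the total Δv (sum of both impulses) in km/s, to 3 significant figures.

Δv = 12.7 km/s

Transfer-ellipse semi-major axis a_t = (r₁ + r₂)/2 = (1.070×10^6 + 1.900×10^5)/2 = 6.300×10^5 km.
Circular speed at r₁: v₁ = √(μ/r₁) = √(1.267×10^8/1.070×10^6) = 10.882 km/s.
Transfer-orbit speed at r₁ (vis-viva): v_a = √[μ(2/r₁ − 1/a_t)] = 5.9759 km/s.
First burn Δv₁ = |v_a − v₁| = 4.906 km/s.
At r₂, v₂ = √(μ/r₂) = 25.82 km/s.
Transfer-orbit speed at r₂: v_p = √[μ(2/r₂ − 1/a_t)] = 33.65 km/s.
Second burn Δv₂ = |v₂ − v_p| = 7.830 km/s.
Total Δv = Δv₁ + Δv₂ = 12.74 km/s.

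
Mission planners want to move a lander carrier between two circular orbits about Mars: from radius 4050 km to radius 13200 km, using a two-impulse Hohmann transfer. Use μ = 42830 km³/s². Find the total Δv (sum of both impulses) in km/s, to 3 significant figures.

Transfer-ellipse semi-major axis a_t = (r₁ + r₂)/2 = (4050 + 13200)/2 = 8625 km.
Circular speed at r₁: v₁ = √(μ/r₁) = √(42830/4050) = 3.25197 km/s.
Transfer-orbit speed at r₁ (vis-viva equation): v_p = √[μ(2/r₁ − 1/a_t)] = 4.02304 km/s.
First burn Δv₁ = |v_p − v₁| = 0.7711 km/s.
At r₂, v₂ = √(μ/r₂) = 1.801 km/s.
Transfer-orbit speed at r₂: v_a = √[μ(2/r₂ − 1/a_t)] = 1.234 km/s.
Second burn Δv₂ = |v₂ − v_a| = 0.5670 km/s.
Total Δv = Δv₁ + Δv₂ = 1.338 km/s.

Δv = 1.34 km/s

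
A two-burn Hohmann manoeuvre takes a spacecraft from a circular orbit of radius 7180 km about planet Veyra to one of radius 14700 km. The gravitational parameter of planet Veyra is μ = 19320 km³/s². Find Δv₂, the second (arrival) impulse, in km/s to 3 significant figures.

Semi-major axis of the transfer orbit: a_t = (7180 + 14700)/2 = 10940 km.
Circular speed at r = 14700 km: v_c = √(μ/r) = 1.14642 km/s.
Vis-viva on the transfer ellipse at r = 14700 km gives v_t = √[μ(2/r − 1/a_t)] = 0.928749 km/s.
Δv₂ = |v_t − v_c| = |0.928749 − 1.14642| = 0.2177 km/s.

Δv₂ = 0.218 km/s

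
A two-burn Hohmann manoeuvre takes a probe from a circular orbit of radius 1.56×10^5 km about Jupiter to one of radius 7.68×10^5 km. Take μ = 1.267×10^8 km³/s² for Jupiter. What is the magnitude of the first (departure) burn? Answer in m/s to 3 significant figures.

Δv₁ = 8250 m/s

Transfer-ellipse semi-major axis a_t = (r₁ + r₂)/2 = (1.560×10^5 + 7.680×10^5)/2 = 4.620×10^5 km.
On the circular orbit at r = 1.560×10^5 km, v_c = √(μ/r) = 28.499 km/s.
Vis-viva on the transfer ellipse at r = 1.560×10^5 km gives v_t = √[μ(2/r − 1/a_t)] = 36.744 km/s.
Δv₁ = |v_t − v_c| = |36.744 − 28.499| = 8.245 km/s.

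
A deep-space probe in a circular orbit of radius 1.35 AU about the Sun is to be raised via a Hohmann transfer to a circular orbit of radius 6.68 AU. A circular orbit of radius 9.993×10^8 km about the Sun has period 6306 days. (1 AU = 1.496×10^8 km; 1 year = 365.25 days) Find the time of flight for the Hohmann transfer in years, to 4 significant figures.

From Kepler's third law T² = 4π²r³/μ at r = 9.993×10^8 km, T = 6306 days = 6306 × 86400 s = 5.448384×10^8 s: μ = 4π²r³/T² = 1.32713×10^11 km³/s².
In km: r₁ = 1.35 × 1.496×10^8 = 2.0196×10^8 km; r₂ = 6.68 × 1.496×10^8 = 9.99328×10^8 km.
Semi-major axis of the transfer orbit: a_t = (2.0196×10^8 + 9.99328×10^8)/2 = 6.00644×10^8 km.
By Kepler's third law the transfer-orbit period is T = 2π√(a_t³/μ), so t = T/2 = 1.2695×10^8 s.
Converting: 1.2695×10^8 s ÷ 3.15576×10^7 s/year (365.25 × 86400) = 4.023 years.

t = 4.023 years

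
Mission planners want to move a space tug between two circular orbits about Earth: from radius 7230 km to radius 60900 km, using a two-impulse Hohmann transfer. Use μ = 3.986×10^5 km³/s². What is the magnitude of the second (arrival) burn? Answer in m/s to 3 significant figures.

Δv₂ = 1380 m/s

Transfer-ellipse semi-major axis a_t = (r₁ + r₂)/2 = (7230 + 60900)/2 = 34065 km.
Circular speed at r = 60900 km: v_c = √(μ/r) = 2.5584 km/s.
Transfer-orbit speed at the same r (vis-viva, a = a_t): v_t = √[μ(2/r − 1/a_t)] = 1.1786 km/s.
Δv₂ = |v_t − v_c| = |1.1786 − 2.5584| = 1.380 km/s.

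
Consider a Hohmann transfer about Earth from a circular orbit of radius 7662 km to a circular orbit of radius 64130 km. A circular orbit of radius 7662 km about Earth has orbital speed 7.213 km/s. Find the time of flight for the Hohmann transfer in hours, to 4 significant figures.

From the circular-orbit relation v² = μ/r at r = 7662 km: μ = v²r = (7.213)² × 7662 = 3.98634×10^5 km³/s².
Transfer-ellipse semi-major axis a_t = (r₁ + r₂)/2 = (7662 + 64130)/2 = 35896 km.
By Kepler's third law the transfer-orbit period is T = 2π√(a_t³/μ), so t = T/2 = 33840 s.
Converting: 33840 s ÷ 3600 s/hour = 9.400 hours.

t = 9.400 hours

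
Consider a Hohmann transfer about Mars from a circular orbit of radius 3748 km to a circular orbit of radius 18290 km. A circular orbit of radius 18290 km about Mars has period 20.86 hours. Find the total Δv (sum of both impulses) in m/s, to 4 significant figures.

From Kepler's third law T² = 4π²r³/μ at r = 18290 km, T = 20.86 hours = 20.86 × 3600 s = 75096 s: μ = 4π²r³/T² = 42831.9 km³/s².
The Hohmann ellipse has a_t = (r₁ + r₂)/2 = 11019 km.
At r₁ the circular-orbit speed is v₁ = √(μ/r₁) = 3.3805 km/s.
Transfer-orbit speed at r₁ (v² = μ(2/r − 1/a)): v_p = √[μ(2/r₁ − 1/a_t)] = 4.3553 km/s.
First burn Δv₁ = |v_p − v₁| = 0.9748 km/s.
Circular speed at r₂: v₂ = √(μ/r₂) = 1.5303 km/s.
Transfer-orbit speed at r₂: v_a = √[μ(2/r₂ − 1/a_t)] = 0.89249 km/s.
Second burn Δv₂ = |v₂ − v_a| = 0.6378 km/s.
Total Δv = Δv₁ + Δv₂ = 1.613 km/s.

Δv = 1613 m/s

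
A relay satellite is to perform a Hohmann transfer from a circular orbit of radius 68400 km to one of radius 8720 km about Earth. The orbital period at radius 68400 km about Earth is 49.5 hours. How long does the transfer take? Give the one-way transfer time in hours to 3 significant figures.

From Kepler's third law T² = 4π²r³/μ at r = 68400 km, T = 49.5 hours = 49.5 × 3600 s = 1.782×10^5 s: μ = 4π²r³/T² = 3.97844×10^5 km³/s².
Transfer-ellipse semi-major axis a_t = (r₁ + r₂)/2 = (68400 + 8720)/2 = 38560 km.
Half the transfer-orbit period gives t = π√(a_t³/μ) = 37710 s.
Converting: 37710 s ÷ 3600 s/hour = 10.5 hours.

t = 10.5 hours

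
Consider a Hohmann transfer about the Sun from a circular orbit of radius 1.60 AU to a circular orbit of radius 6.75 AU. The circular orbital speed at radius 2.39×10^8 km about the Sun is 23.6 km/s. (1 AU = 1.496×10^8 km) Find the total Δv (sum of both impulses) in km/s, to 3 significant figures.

From the circular-orbit relation v² = μ/r at r = 2.39×10^8 km: μ = v²r = (23.6)² × 2.39×10^8 = 1.33113×10^11 km³/s².
In km: r₁ = 1.60 × 1.496×10^8 = 2.3936×10^8 km; r₂ = 6.75 × 1.496×10^8 = 1.0098×10^9 km.
The Hohmann ellipse has a_t = (r₁ + r₂)/2 = 6.2458×10^8 km.
Circular speed at r₁: v₁ = √(μ/r₁) = √(1.33113×10^11/2.3936×10^8) = 23.582 km/s.
On the transfer ellipse at r₁, v² = μ(2/r − 1/a) gives v_p = √[μ(2/r₁ − 1/a_t)] = 29.985 km/s.
First burn Δv₁ = |v_p − v₁| = 6.403 km/s.
At r₂, v₂ = √(μ/r₂) = 11.4814 km/s.
Transfer-orbit speed at r₂: v_a = √[μ(2/r₂ − 1/a_t)] = 7.10763 km/s.
Second burn Δv₂ = |v₂ − v_a| = 4.374 km/s.
Δv = Δv₁ + Δv₂ = 6.403 + 4.374 = 10.78 km/s.

Δv = 10.8 km/s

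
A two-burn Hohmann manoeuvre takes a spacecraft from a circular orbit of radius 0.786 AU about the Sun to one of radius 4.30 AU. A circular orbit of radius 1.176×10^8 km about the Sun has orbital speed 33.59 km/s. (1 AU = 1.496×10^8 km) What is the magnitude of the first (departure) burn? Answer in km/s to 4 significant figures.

Δv₁ = 10.09 km/s

From the circular-orbit relation v² = μ/r at r = 1.176×10^8 km: μ = v²r = (33.59)² × 1.176×10^8 = 1.32687×10^11 km³/s².
In km: r₁ = 0.786 × 1.496×10^8 = 1.175856×10^8 km; r₂ = 4.30 × 1.496×10^8 = 6.4328×10^8 km.
Transfer-ellipse semi-major axis a_t = (r₁ + r₂)/2 = (1.175856×10^8 + 6.4328×10^8)/2 = 3.804328×10^8 km.
Circular speed at r = 1.175856×10^8 km: v_c = √(μ/r) = 33.59 km/s.
Transfer-orbit speed at the same r (vis-viva, a = a_t): v_t = √[μ(2/r − 1/a_t)] = 43.68 km/s.
Δv₁ = |v_t − v_c| = |43.68 − 33.59| = 10.09 km/s.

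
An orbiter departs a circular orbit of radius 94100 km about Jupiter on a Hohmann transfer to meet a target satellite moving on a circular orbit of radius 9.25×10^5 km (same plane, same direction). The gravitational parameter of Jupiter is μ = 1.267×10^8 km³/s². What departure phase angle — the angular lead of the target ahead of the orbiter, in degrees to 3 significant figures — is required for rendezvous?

φ = 106°

The Hohmann ellipse has a_t = (r₁ + r₂)/2 = 5.0955×10^5 km.
The half-period of the transfer ellipse is t = π√(a_t³/μ) = 1.015177×10^5 s.
Target angular speed ω₂ = √(μ/r₂³) = 1.265248×10^-5 rad/s.
Angle swept by the target during transfer: ω₂·t = 1.28445 rad = 73.59°.
Arrival is 180° from departure on the ellipse, so φ = 180° − 73.59° = 106°.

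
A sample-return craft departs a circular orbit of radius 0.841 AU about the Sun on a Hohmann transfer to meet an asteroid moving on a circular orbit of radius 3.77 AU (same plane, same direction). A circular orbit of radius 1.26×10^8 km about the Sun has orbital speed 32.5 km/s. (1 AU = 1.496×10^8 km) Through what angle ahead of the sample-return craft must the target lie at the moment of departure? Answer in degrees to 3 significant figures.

φ = 93.9°

From the circular-orbit relation v² = μ/r at r = 1.26×10^8 km: μ = v²r = (32.5)² × 1.26×10^8 = 1.33088×10^11 km³/s².
In km: r₁ = 0.841 × 1.496×10^8 = 1.258136×10^8 km; r₂ = 3.77 × 1.496×10^8 = 5.63992×10^8 km.
The Hohmann ellipse has a_t = (r₁ + r₂)/2 = 3.449028×10^8 km.
Transfer time t = π√(a_t³/μ) = 5.5160×10^7 s.
The target's mean motion on its circular orbit is ω₂ = √(μ/r₂³) = 2.7237×10^-8 rad/s.
Angle swept by the target during transfer: ω₂·t = 1.5024 rad = 86.08°.
The sample-return craft traverses 180° on the transfer ellipse, so the target must lead by 180° − 86.08° = 93.9°.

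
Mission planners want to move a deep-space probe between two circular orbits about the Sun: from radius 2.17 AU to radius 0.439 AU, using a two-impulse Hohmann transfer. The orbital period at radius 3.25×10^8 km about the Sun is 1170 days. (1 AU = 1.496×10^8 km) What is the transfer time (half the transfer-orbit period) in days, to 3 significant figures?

t = 272 days

From Kepler's third law T² = 4π²r³/μ at r = 3.25×10^8 km, T = 1170 days = 1170 × 86400 s = 1.01088×10^8 s: μ = 4π²r³/T² = 1.32620×10^11 km³/s².
In km: r₁ = 2.17 × 1.496×10^8 = 3.24632×10^8 km; r₂ = 0.439 × 1.496×10^8 = 6.56744×10^7 km.
Transfer-ellipse semi-major axis a_t = (r₁ + r₂)/2 = (3.24632×10^8 + 6.56744×10^7)/2 = 1.951532×10^8 km.
By Kepler's third law the transfer-orbit period is T = 2π√(a_t³/μ), so t = T/2 = 2.352×10^7 s.
Converting: 2.352×10^7 s ÷ 86400 s/day = 272 days.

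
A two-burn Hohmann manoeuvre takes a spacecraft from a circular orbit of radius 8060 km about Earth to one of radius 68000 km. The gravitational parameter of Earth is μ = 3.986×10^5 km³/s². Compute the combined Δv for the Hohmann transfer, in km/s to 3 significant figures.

Δv = 3.68 km/s

The Hohmann ellipse has a_t = (r₁ + r₂)/2 = 38030 km.
Circular speed at r₁: v₁ = √(μ/r₁) = √(3.986×10^5/8060) = 7.0324 km/s.
Transfer-orbit speed at r₁ (vis-viva): v_p = √[μ(2/r₁ − 1/a_t)] = 9.4036 km/s.
First burn Δv₁ = |v_p − v₁| = 2.371 km/s.
Circular speed at r₂: v₂ = √(μ/r₂) = 2.42111 km/s.
Transfer-orbit speed at r₂: v_a = √[μ(2/r₂ − 1/a_t)] = 1.11460 km/s.
Second burn Δv₂ = |v₂ − v_a| = 1.307 km/s.
Total Δv = Δv₁ + Δv₂ = 3.678 km/s.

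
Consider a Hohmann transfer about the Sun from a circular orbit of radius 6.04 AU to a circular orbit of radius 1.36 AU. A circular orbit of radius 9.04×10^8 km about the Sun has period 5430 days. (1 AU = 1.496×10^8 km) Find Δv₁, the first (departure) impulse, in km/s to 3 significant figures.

From Kepler's third law T² = 4π²r³/μ at r = 9.04×10^8 km, T = 5430 days = 5430 × 86400 s = 4.69152×10^8 s: μ = 4π²r³/T² = 1.32507×10^11 km³/s².
In km: r₁ = 6.04 × 1.496×10^8 = 9.03584×10^8 km; r₂ = 1.36 × 1.496×10^8 = 2.03456×10^8 km.
Transfer-ellipse semi-major axis a_t = (r₁ + r₂)/2 = (9.03584×10^8 + 2.03456×10^8)/2 = 5.5352×10^8 km.
Circular speed at r = 9.03584×10^8 km: v_c = √(μ/r) = 12.11 km/s.
Transfer-orbit speed at the same r (vis-viva, a = a_t): v_t = √[μ(2/r − 1/a_t)] = 7.342 km/s.
Δv₁ = |v_t − v_c| = |7.342 − 12.11| = 4.768 km/s.

Δv₁ = 4.77 km/s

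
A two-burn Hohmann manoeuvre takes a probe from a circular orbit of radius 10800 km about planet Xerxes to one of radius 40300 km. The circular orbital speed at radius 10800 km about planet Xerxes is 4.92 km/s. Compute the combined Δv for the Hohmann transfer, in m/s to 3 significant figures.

From the circular-orbit relation v² = μ/r at r = 10800 km: μ = v²r = (4.92)² × 10800 = 2.61429×10^5 km³/s².
Semi-major axis of the transfer orbit: a_t = (10800 + 40300)/2 = 25550 km.
At r₁ the circular-orbit speed is v₁ = √(μ/r₁) = 4.920 km/s.
On the transfer ellipse at r₁, vis-viva equation gives v_p = √[μ(2/r₁ − 1/a_t)] = 6.179 km/s.
First burn Δv₁ = |v_p − v₁| = 1.259 km/s.
Circular speed at r₂: v₂ = √(μ/r₂) = 2.547 km/s.
Transfer-orbit speed at r₂: v_a = √[μ(2/r₂ − 1/a_t)] = 1.656 km/s.
Second burn Δv₂ = |v₂ − v_a| = 0.8910 km/s.
Δv = Δv₁ + Δv₂ = 1.259 + 0.8910 = 2.150 km/s.

Δv = 2150 m/s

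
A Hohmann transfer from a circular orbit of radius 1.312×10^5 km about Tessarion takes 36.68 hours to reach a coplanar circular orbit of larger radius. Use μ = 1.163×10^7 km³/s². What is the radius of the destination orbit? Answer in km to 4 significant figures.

r₂ = 4.166×10^5 km

Transfer time t = 36.68 hours = 1.32048×10^5 s, and t = π√(a_t³/μ).
So a_t = (μ t²/π²)^(1/3) = (1.163×10^7 × (1.32048×10^5)² / π²)^(1/3) = 2.7389×10^5 km.
Since a_t = (r₁ + r₂)/2, r₂ = 2a_t − r₁ = 2×2.7389×10^5 − 1.312×10^5 = 4.1658×10^5 km.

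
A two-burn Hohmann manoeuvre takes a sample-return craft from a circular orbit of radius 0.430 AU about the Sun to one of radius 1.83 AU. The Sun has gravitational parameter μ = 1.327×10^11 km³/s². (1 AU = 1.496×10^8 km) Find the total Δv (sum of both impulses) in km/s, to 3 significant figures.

Δv = 20.8 km/s

In km: r₁ = 0.430 × 1.496×10^8 = 6.4328×10^7 km; r₂ = 1.83 × 1.496×10^8 = 2.73768×10^8 km.
The Hohmann ellipse has a_t = (r₁ + r₂)/2 = 1.69048×10^8 km.
At r₁ the circular-orbit speed is v₁ = √(μ/r₁) = 45.42 km/s.
Transfer-orbit speed at r₁ (vis-viva): v_p = √[μ(2/r₁ − 1/a_t)] = 57.80 km/s.
First burn Δv₁ = |v_p − v₁| = 12.380 km/s.
Circular speed at r₂: v₂ = √(μ/r₂) = 22.0163 km/s.
Transfer-orbit speed at r₂: v_a = √[μ(2/r₂ − 1/a_t)] = 13.5812 km/s.
Second burn Δv₂ = |v₂ − v_a| = 8.4351 km/s.
Δv = Δv₁ + Δv₂ = 12.380 + 8.4351 = 20.82 km/s.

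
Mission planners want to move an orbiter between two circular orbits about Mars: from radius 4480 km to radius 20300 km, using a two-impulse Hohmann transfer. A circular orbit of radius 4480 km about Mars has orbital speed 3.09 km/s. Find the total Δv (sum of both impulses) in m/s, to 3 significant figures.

Δv = 1440 m/s

From the circular-orbit relation v² = μ/r at r = 4480 km: μ = v²r = (3.09)² × 4480 = 42775.5 km³/s².
The Hohmann ellipse has a_t = (r₁ + r₂)/2 = 12390 km.
Circular speed at r₁: v₁ = √(μ/r₁) = √(42775.5/4480) = 3.0900 km/s.
On the transfer ellipse at r₁, vis-viva gives v_p = √[μ(2/r₁ − 1/a_t)] = 3.9552 km/s.
First burn Δv₁ = |v_p − v₁| = 0.8652 km/s.
Circular speed at r₂: v₂ = √(μ/r₂) = 1.4516 km/s.
Transfer-orbit speed at r₂: v_a = √[μ(2/r₂ − 1/a_t)] = 0.87288 km/s.
Second burn Δv₂ = |v₂ − v_a| = 0.5787 km/s.
Total Δv = Δv₁ + Δv₂ = 1.444 km/s.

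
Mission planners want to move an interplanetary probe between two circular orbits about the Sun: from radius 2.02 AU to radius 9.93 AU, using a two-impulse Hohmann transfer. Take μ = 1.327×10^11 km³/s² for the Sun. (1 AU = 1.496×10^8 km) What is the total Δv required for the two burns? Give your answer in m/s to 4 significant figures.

In km: r₁ = 2.02 × 1.496×10^8 = 3.02192×10^8 km; r₂ = 9.93 × 1.496×10^8 = 1.485528×10^9 km.
Semi-major axis of the transfer orbit: a_t = (3.02192×10^8 + 1.485528×10^9)/2 = 8.9386×10^8 km.
At r₁ the circular-orbit speed is v₁ = √(μ/r₁) = 20.9553 km/s.
On the transfer ellipse at r₁, vis-viva equation gives v_p = √[μ(2/r₁ − 1/a_t)] = 27.0147 km/s.
First burn Δv₁ = |v_p − v₁| = 6.0594 km/s.
At r₂, v₂ = √(μ/r₂) = 9.451376 km/s.
Transfer-orbit speed at r₂: v_a = √[μ(2/r₂ − 1/a_t)] = 5.495431 km/s.
Second burn Δv₂ = |v₂ − v_a| = 3.9559 km/s.
Δv = Δv₁ + Δv₂ = 6.0594 + 3.9559 = 10.02 km/s.

Δv = 10020 m/s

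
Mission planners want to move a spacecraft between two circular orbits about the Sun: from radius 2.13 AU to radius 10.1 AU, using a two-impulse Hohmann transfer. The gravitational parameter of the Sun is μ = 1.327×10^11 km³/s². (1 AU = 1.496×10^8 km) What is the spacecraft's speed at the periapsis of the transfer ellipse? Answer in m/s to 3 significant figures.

v = 26200 m/s

In km: r₁ = 2.13 × 1.496×10^8 = 3.18648×10^8 km; r₂ = 10.1 × 1.496×10^8 = 1.51096×10^9 km.
Semi-major axis of the transfer orbit: a_t = (3.18648×10^8 + 1.51096×10^9)/2 = 9.14804×10^8 km.
The periapsis of the transfer ellipse is at r = 3.18648×10^8 km.
From the vis-viva equation, v = √[μ(2/r − 1/a_t)] = 26.23 km/s.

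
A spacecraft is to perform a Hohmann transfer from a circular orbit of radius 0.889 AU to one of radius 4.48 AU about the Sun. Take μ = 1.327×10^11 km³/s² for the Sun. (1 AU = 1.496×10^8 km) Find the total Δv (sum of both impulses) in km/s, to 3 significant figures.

In km: r₁ = 0.889 × 1.496×10^8 = 1.329944×10^8 km; r₂ = 4.48 × 1.496×10^8 = 6.70208×10^8 km.
Semi-major axis of the transfer orbit: a_t = (1.329944×10^8 + 6.70208×10^8)/2 = 4.016012×10^8 km.
At r₁ the circular-orbit speed is v₁ = √(μ/r₁) = 31.588 km/s.
On the transfer ellipse at r₁, v² = μ(2/r − 1/a) gives v_p = √[μ(2/r₁ − 1/a_t)] = 40.806 km/s.
First burn Δv₁ = |v_p − v₁| = 9.218 km/s.
Circular speed at r₂: v₂ = √(μ/r₂) = 14.0712 km/s.
Transfer-orbit speed at r₂: v_a = √[μ(2/r₂ − 1/a_t)] = 8.09748 km/s.
Second burn Δv₂ = |v₂ − v_a| = 5.974 km/s.
Δv = Δv₁ + Δv₂ = 9.218 + 5.974 = 15.19 km/s.

Δv = 15.2 km/s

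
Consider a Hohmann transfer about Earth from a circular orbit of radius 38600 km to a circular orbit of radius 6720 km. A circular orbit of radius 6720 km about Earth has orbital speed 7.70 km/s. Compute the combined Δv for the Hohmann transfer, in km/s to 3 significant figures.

From the circular-orbit relation v² = μ/r at r = 6720 km: μ = v²r = (7.70)² × 6720 = 3.98429×10^5 km³/s².
The Hohmann ellipse has a_t = (r₁ + r₂)/2 = 22660 km.
At r₁ the circular-orbit speed is v₁ = √(μ/r₁) = 3.213 km/s.
Transfer-orbit speed at r₁ (vis-viva equation): v_a = √[μ(2/r₁ − 1/a_t)] = 1.750 km/s.
First burn Δv₁ = |v_a − v₁| = 1.463 km/s.
Circular speed at r₂: v₂ = √(μ/r₂) = 7.700 km/s.
Transfer-orbit speed at r₂: v_p = √[μ(2/r₂ − 1/a_t)] = 10.05 km/s.
Second burn Δv₂ = |v₂ − v_p| = 2.350 km/s.
Total Δv = Δv₁ + Δv₂ = 3.813 km/s.

Δv = 3.81 km/s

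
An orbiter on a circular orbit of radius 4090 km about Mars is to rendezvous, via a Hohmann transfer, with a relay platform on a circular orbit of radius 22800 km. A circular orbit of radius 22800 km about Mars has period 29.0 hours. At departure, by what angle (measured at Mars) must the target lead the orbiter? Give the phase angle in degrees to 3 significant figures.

From Kepler's third law T² = 4π²r³/μ at r = 22800 km, T = 29.0 hours = 29.0 × 3600 s = 1.044×10^5 s: μ = 4π²r³/T² = 42930.2 km³/s².
The Hohmann ellipse has a_t = (r₁ + r₂)/2 = 13445 km.
The half-period of the transfer ellipse is t = π√(a_t³/μ) = 23638 s.
The target's mean motion on its circular orbit is ω₂ = √(μ/r₂³) = 6.0184×10^-5 rad/s.
Angle swept by the target during transfer: ω₂·t = 1.4226 rad = 81.51°.
Arrival is 180° from departure on the ellipse, so φ = 180° − 81.51° = 98.5°.

φ = 98.5°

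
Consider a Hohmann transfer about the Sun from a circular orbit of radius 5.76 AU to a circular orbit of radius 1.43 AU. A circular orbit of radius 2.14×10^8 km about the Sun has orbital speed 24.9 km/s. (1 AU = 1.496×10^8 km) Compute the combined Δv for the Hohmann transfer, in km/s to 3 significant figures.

From the circular-orbit relation v² = μ/r at r = 2.14×10^8 km: μ = v²r = (24.9)² × 2.14×10^8 = 1.32682×10^11 km³/s².
In km: r₁ = 5.76 × 1.496×10^8 = 8.61696×10^8 km; r₂ = 1.43 × 1.496×10^8 = 2.13928×10^8 km.
Transfer-ellipse semi-major axis a_t = (r₁ + r₂)/2 = (8.61696×10^8 + 2.13928×10^8)/2 = 5.37812×10^8 km.
Circular speed at r₁: v₁ = √(μ/r₁) = √(1.32682×10^11/8.61696×10^8) = 12.409 km/s.
On the transfer ellipse at r₁, vis-viva equation gives v_a = √[μ(2/r₁ − 1/a_t)] = 7.8261 km/s.
First burn Δv₁ = |v_a − v₁| = 4.583 km/s.
At r₂, v₂ = √(μ/r₂) = 24.904 km/s.
Transfer-orbit speed at r₂: v_p = √[μ(2/r₂ − 1/a_t)] = 31.523 km/s.
Second burn Δv₂ = |v₂ − v_p| = 6.619 km/s.
Total Δv = Δv₁ + Δv₂ = 11.20 km/s.

Δv = 11.2 km/s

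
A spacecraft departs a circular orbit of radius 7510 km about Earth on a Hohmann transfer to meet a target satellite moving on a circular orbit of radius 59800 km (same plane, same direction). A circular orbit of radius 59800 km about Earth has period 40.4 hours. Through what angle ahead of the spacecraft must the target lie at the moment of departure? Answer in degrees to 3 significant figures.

From Kepler's third law T² = 4π²r³/μ at r = 59800 km, T = 40.4 hours = 40.4 × 3600 s = 1.4544×10^5 s: μ = 4π²r³/T² = 3.99113×10^5 km³/s².
The Hohmann ellipse has a_t = (r₁ + r₂)/2 = 33655 km.
Transfer time t = π√(a_t³/μ) = 30703 s.
The target's mean motion on its circular orbit is ω₂ = √(μ/r₂³) = 4.3201×10^-5 rad/s.
Angle swept by the target during transfer: ω₂·t = 1.3264 rad = 76.00°.
The spacecraft traverses 180° on the transfer ellipse, so the target must lead by 180° − 76.00° = 104°.

φ = 104°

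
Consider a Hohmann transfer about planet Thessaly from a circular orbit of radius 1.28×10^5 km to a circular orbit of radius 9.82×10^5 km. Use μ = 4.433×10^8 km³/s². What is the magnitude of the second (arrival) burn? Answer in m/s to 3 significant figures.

Semi-major axis of the transfer orbit: a_t = (1.280×10^5 + 9.820×10^5)/2 = 5.550×10^5 km.
Circular speed at r = 9.820×10^5 km: v_c = √(μ/r) = 21.247 km/s.
Transfer-orbit speed at the same r (vis-viva, a = a_t): v_t = √[μ(2/r − 1/a_t)] = 10.204 km/s.
Δv₂ = |v_t − v_c| = |10.204 − 21.247| = 11.04 km/s.

Δv₂ = 11000 m/s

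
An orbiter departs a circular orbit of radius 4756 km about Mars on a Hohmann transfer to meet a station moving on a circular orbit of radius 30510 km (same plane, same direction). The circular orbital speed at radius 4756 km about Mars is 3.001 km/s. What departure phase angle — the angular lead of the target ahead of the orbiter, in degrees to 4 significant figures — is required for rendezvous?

From the circular-orbit relation v² = μ/r at r = 4756 km: μ = v²r = (3.001)² × 4756 = 42832.5 km³/s².
Transfer-ellipse semi-major axis a_t = (r₁ + r₂)/2 = (4756 + 30510)/2 = 17633 km.
The half-period of the transfer ellipse is t = π√(a_t³/μ) = 35543 s.
The target's mean motion on its circular orbit is ω₂ = √(μ/r₂³) = 3.8835×10^-5 rad/s.
Angle swept by the target during transfer: ω₂·t = 1.3803 rad = 79.09°.
Arrival is 180° from departure on the ellipse, so φ = 180° − 79.09° = 100.9°.

φ = 100.9°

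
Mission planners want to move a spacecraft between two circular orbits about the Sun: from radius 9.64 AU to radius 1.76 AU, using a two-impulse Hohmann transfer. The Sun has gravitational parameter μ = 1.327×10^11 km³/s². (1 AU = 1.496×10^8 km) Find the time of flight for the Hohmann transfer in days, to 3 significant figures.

In km: r₁ = 9.64 × 1.496×10^8 = 1.442144×10^9 km; r₂ = 1.76 × 1.496×10^8 = 2.63296×10^8 km.
The Hohmann ellipse has a_t = (r₁ + r₂)/2 = 8.5272×10^8 km.
Half the transfer-orbit period gives t = π√(a_t³/μ) = 2.1475×10^8 s.
Converting: 2.1475×10^8 s ÷ 86400 s/day = 2490 days.

t = 2490 days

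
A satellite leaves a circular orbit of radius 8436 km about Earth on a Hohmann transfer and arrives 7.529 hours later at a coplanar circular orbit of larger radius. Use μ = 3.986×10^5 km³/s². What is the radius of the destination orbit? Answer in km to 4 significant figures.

r₂ = 53480 km

Transfer time t = 7.529 hours = 27104.4 s, and t = π√(a_t³/μ).
So a_t = (μ t²/π²)^(1/3) = (3.986×10^5 × (27104.4)² / π²)^(1/3) = 30958 km.
Since a_t = (r₁ + r₂)/2, r₂ = 2a_t − r₁ = 2×30958 − 8436 = 53480 km.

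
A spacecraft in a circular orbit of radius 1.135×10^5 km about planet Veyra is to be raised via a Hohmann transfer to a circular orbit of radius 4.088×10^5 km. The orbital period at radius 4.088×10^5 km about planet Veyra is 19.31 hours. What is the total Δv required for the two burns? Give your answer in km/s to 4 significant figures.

Δv = 30.20 km/s

From Kepler's third law T² = 4π²r³/μ at r = 4.088×10^5 km, T = 19.31 hours = 19.31 × 3600 s = 69516 s: μ = 4π²r³/T² = 5.58114×10^8 km³/s².
The Hohmann ellipse has a_t = (r₁ + r₂)/2 = 2.6115×10^5 km.
Circular speed at r₁: v₁ = √(μ/r₁) = √(5.58114×10^8/1.135×10^5) = 70.123 km/s.
Transfer-orbit speed at r₁ (v² = μ(2/r − 1/a)): v_p = √[μ(2/r₁ − 1/a_t)] = 87.735 km/s.
First burn Δv₁ = |v_p − v₁| = 17.61 km/s.
Circular speed at r₂: v₂ = √(μ/r₂) = 36.95 km/s.
Transfer-orbit speed at r₂: v_a = √[μ(2/r₂ − 1/a_t)] = 24.36 km/s.
Second burn Δv₂ = |v₂ − v_a| = 12.59 km/s.
Total Δv = Δv₁ + Δv₂ = 30.20 km/s.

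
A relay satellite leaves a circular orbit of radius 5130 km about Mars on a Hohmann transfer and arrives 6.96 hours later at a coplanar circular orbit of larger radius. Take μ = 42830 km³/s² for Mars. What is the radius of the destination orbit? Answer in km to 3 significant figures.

r₂ = 22800 km

Transfer time t = 6.96 hours = 25056 s, and t = π√(a_t³/μ).
So a_t = (μ t²/π²)^(1/3) = (42830 × (25056)² / π²)^(1/3) = 13967 km.
Since a_t = (r₁ + r₂)/2, r₂ = 2a_t − r₁ = 2×13967 − 5130 = 22804 km.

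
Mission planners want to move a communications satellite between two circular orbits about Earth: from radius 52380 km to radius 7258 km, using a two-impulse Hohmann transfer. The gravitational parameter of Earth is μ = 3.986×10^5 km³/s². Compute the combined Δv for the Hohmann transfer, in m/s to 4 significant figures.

Semi-major axis of the transfer orbit: a_t = (52380 + 7258)/2 = 29819 km.
Circular speed at r₁: v₁ = √(μ/r₁) = √(3.986×10^5/52380) = 2.759 km/s.
Transfer-orbit speed at r₁ (vis-viva): v_a = √[μ(2/r₁ − 1/a_t)] = 1.361 km/s.
First burn Δv₁ = |v_a − v₁| = 1.398 km/s.
At r₂, v₂ = √(μ/r₂) = 7.411 km/s.
Transfer-orbit speed at r₂: v_p = √[μ(2/r₂ − 1/a_t)] = 9.822 km/s.
Second burn Δv₂ = |v₂ − v_p| = 2.411 km/s.
Total Δv = Δv₁ + Δv₂ = 3.809 km/s.

Δv = 3809 m/s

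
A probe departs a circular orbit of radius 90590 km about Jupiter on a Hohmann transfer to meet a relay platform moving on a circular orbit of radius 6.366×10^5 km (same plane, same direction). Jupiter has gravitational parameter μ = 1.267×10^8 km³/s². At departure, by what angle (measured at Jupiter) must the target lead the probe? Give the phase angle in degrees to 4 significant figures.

φ = 102.3°

The Hohmann ellipse has a_t = (r₁ + r₂)/2 = 3.63595×10^5 km.
Transfer time t = π√(a_t³/μ) = 61191 s.
The target's mean motion on its circular orbit is ω₂ = √(μ/r₂³) = 2.2161×10^-5 rad/s.
Angle swept by the target during transfer: ω₂·t = 1.3561 rad = 77.70°.
The probe traverses 180° on the transfer ellipse, so the target must lead by 180° − 77.70° = 102.3°.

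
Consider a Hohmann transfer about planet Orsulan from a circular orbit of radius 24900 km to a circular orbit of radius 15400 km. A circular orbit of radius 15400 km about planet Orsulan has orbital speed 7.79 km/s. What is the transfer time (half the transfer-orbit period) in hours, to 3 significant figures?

t = 2.58 hours

From the circular-orbit relation v² = μ/r at r = 15400 km: μ = v²r = (7.79)² × 15400 = 9.34535×10^5 km³/s².
The Hohmann ellipse has a_t = (r₁ + r₂)/2 = 20150 km.
By Kepler's third law the transfer-orbit period is T = 2π√(a_t³/μ), so t = T/2 = 9295 s.
Converting: 9295 s ÷ 3600 s/hour = 2.58 hours.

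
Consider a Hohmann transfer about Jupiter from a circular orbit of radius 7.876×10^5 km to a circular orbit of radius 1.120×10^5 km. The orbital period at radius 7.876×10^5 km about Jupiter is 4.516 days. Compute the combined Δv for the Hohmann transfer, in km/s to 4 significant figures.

Δv = 17.23 km/s

From Kepler's third law T² = 4π²r³/μ at r = 7.876×10^5 km, T = 4.516 days = 4.516 × 86400 s = 3.901824×10^5 s: μ = 4π²r³/T² = 1.26690×10^8 km³/s².
Transfer-ellipse semi-major axis a_t = (r₁ + r₂)/2 = (7.876×10^5 + 1.120×10^5)/2 = 4.498×10^5 km.
At r₁ the circular-orbit speed is v₁ = √(μ/r₁) = 12.68288 km/s.
Transfer-orbit speed at r₁ (vis-viva): v_a = √[μ(2/r₁ − 1/a_t)] = 6.328739 km/s.
First burn Δv₁ = |v_a − v₁| = 6.3541 km/s.
At r₂, v₂ = √(μ/r₂) = 33.633 km/s.
Transfer-orbit speed at r₂: v_p = √[μ(2/r₂ − 1/a_t)] = 44.505 km/s.
Second burn Δv₂ = |v₂ − v_p| = 10.872 km/s.
Total Δv = Δv₁ + Δv₂ = 17.23 km/s.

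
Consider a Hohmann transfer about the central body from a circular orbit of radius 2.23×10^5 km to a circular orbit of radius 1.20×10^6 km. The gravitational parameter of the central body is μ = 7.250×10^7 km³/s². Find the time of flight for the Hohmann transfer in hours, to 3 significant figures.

Semi-major axis of the transfer orbit: a_t = (2.230×10^5 + 1.200×10^6)/2 = 7.115×10^5 km.
Transfer time t = π√(a_t³/μ) = π√((7.115×10^5)³ / 7.250×10^7) = 2.214×10^5 s.
Converting: 2.214×10^5 s ÷ 3600 s/hour = 61.5 hours.

t = 61.5 hours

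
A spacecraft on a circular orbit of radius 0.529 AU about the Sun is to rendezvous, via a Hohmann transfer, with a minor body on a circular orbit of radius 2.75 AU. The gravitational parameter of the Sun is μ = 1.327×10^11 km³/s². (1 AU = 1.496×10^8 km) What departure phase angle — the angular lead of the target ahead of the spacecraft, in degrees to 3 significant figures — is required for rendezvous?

In km: r₁ = 0.529 × 1.496×10^8 = 7.91384×10^7 km; r₂ = 2.75 × 1.496×10^8 = 4.114×10^8 km.
The Hohmann ellipse has a_t = (r₁ + r₂)/2 = 2.452692×10^8 km.
Transfer time t = π√(a_t³/μ) = 3.3127×10^7 s.
The target's mean motion on its circular orbit is ω₂ = √(μ/r₂³) = 4.3656×10^-8 rad/s.
Angle swept by the target during transfer: ω₂·t = 1.4462 rad = 82.86°.
Arrival is 180° from departure on the ellipse, so φ = 180° − 82.86° = 97.1°.

φ = 97.1°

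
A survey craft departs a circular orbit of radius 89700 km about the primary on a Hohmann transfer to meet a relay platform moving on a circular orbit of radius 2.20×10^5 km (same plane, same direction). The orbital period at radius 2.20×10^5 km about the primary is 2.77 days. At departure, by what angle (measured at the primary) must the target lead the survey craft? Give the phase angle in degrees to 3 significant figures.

From Kepler's third law T² = 4π²r³/μ at r = 2.20×10^5 km, T = 2.77 days = 2.77 × 86400 s = 2.39328×10^5 s: μ = 4π²r³/T² = 7.33907×10^6 km³/s².
The Hohmann ellipse has a_t = (r₁ + r₂)/2 = 1.5485×10^5 km.
The half-period of the transfer ellipse is t = π√(a_t³/μ) = 70660 s.
The target's mean motion on its circular orbit is ω₂ = √(μ/r₂³) = 2.625×10^-5 rad/s.
Angle swept by the target during transfer: ω₂·t = 1.855 rad = 106.3°.
The survey craft traverses 180° on the transfer ellipse, so the target must lead by 180° − 106.3° = 73.7°.

φ = 73.7°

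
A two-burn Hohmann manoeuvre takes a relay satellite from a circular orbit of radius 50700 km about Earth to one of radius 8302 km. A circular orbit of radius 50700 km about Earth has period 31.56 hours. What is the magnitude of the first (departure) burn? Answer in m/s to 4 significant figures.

Δv₁ = 1316 m/s

From Kepler's third law T² = 4π²r³/μ at r = 50700 km, T = 31.56 hours = 31.56 × 3600 s = 1.13616×10^5 s: μ = 4π²r³/T² = 3.98570×10^5 km³/s².
Semi-major axis of the transfer orbit: a_t = (50700 + 8302)/2 = 29501 km.
On the circular orbit at r = 50700 km, v_c = √(μ/r) = 2.8038 km/s.
Vis-viva on the transfer ellipse at r = 50700 km gives v_t = √[μ(2/r − 1/a_t)] = 1.4874 km/s.
Δv₁ = |v_t − v_c| = |1.4874 − 2.8038| = 1.316 km/s.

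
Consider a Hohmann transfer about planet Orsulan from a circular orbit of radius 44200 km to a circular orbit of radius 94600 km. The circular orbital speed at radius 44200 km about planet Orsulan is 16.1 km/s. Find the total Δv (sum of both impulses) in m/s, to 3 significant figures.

From the circular-orbit relation v² = μ/r at r = 44200 km: μ = v²r = (16.1)² × 44200 = 1.14571×10^7 km³/s².
Semi-major axis of the transfer orbit: a_t = (44200 + 94600)/2 = 69400 km.
Circular speed at r₁: v₁ = √(μ/r₁) = √(1.14571×10^7/44200) = 16.10000 km/s.
Transfer-orbit speed at r₁ (vis-viva equation): v_p = √[μ(2/r₁ − 1/a_t)] = 18.79714 km/s.
First burn Δv₁ = |v_p − v₁| = 2.69714 km/s.
Circular speed at r₂: v₂ = √(μ/r₂) = 11.005035 km/s.
Transfer-orbit speed at r₂: v_a = √[μ(2/r₂ − 1/a_t)] = 8.7825947 km/s.
Second burn Δv₂ = |v₂ − v_a| = 2.22244 km/s.
Total Δv = Δv₁ + Δv₂ = 4.920 km/s.

Δv = 4920 m/s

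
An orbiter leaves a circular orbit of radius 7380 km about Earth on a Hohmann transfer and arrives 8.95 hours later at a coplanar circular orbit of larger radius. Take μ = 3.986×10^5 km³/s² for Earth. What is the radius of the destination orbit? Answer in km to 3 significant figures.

Transfer time t = 8.95 hours = 32220 s, and t = π√(a_t³/μ).
So a_t = (μ t²/π²)^(1/3) = (3.986×10^5 × (32220)² / π²)^(1/3) = 34740 km.
Since a_t = (r₁ + r₂)/2, r₂ = 2a_t − r₁ = 2×34740 − 7380 = 62100 km.

r₂ = 62100 km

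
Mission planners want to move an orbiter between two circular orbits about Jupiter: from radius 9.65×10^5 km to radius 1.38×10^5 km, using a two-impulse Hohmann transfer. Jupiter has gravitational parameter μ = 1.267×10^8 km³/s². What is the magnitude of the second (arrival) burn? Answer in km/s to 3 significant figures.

Transfer-ellipse semi-major axis a_t = (r₁ + r₂)/2 = (9.650×10^5 + 1.380×10^5)/2 = 5.515×10^5 km.
On the circular orbit at r = 1.380×10^5 km, v_c = √(μ/r) = 30.300 km/s.
Vis-viva on the transfer ellipse at r = 1.380×10^5 km gives v_t = √[μ(2/r − 1/a_t)] = 40.081 km/s.
Δv₂ = |v_t − v_c| = |40.081 − 30.300| = 9.781 km/s.

Δv₂ = 9.78 km/s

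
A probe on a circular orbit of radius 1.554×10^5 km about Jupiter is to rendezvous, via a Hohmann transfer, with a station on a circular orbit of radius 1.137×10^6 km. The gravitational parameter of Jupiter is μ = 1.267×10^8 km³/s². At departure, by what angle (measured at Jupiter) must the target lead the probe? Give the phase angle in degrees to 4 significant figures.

φ = 102.9°

Transfer-ellipse semi-major axis a_t = (r₁ + r₂)/2 = (1.554×10^5 + 1.137×10^6)/2 = 6.462×10^5 km.
Transfer time t = π√(a_t³/μ) = 1.450×10^5 s.
Target angular speed ω₂ = √(μ/r₂³) = 9.284×10^-6 rad/s.
Angle swept by the target during transfer: ω₂·t = 1.346 rad = 77.12°.
The probe traverses 180° on the transfer ellipse, so the target must lead by 180° − 77.12° = 102.9°.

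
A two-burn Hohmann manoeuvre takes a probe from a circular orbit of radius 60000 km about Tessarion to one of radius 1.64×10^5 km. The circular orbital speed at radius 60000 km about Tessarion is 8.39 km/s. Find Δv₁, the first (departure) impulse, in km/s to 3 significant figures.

From the circular-orbit relation v² = μ/r at r = 60000 km: μ = v²r = (8.39)² × 60000 = 4.22353×10^6 km³/s².
Transfer-ellipse semi-major axis a_t = (r₁ + r₂)/2 = (60000 + 1.640×10^5)/2 = 1.120×10^5 km.
Circular speed at r = 60000 km: v_c = √(μ/r) = 8.3900 km/s.
Transfer-orbit speed at the same r (vis-viva, a = a_t): v_t = √[μ(2/r − 1/a_t)] = 10.153 km/s.
Δv₁ = |v_t − v_c| = |10.153 − 8.3900| = 1.763 km/s.

Δv₁ = 1.76 km/s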